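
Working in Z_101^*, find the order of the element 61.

100

Since 61 ∈ (Z/101Z)^×, its order divides φ(101) = 101 − 1 = 100 = 2^2 · 5^2.
Divisors of 100: 1, 2, 4, 5, 10, 20, 25, 50, 100.
Compute 61^d (mod 101) for the divisors d until we hit 1:
61^1 ≡ 61
61^2 ≡ 85
61^4 ≡ 54
61^5 ≡ 62
61^10 ≡ 6
61^20 ≡ 36
61^25 ≡ 10
61^50 ≡ 100
61^100 ≡ 1
Hence ord(61) = 100.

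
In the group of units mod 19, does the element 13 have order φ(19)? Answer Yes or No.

Yes

φ(19) = 19 − 1 = 18 = 2 · 3^2.
Test 13^(18/q) mod 19 for each prime factor q of 18:
13^9 ≡ 18 (mod 19)  [q = 2: ≢ 1 ✓]
13^6 ≡ 11 (mod 19)  [q = 3: ≢ 1 ✓]
All checks pass, so 13 has order 18 and is a primitive root modulo 19.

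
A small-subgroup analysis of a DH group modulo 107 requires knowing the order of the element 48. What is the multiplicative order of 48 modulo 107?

53

The order of 48 must divide φ(107) = 107 − 1 = 106 = 2 · 53.
Divisors of 106: 1, 2, 53, 106.
Compute 48^d (mod 107) for the divisors d until we hit 1:
48^1 ≡ 48 (mod 107)
48^2 ≡ 57 (mod 107)
48^53 ≡ 1 (mod 107) ✓
Therefore the multiplicative order of 48 modulo 107 is 53.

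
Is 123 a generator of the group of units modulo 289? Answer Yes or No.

No

φ(289) = φ(17^2) = 17·(17−1) = 272 = 2^4 · 17.
An element g generates (Z/289Z)^× iff g^(272/q) ≢ 1 (mod 289) for each prime q ∈ {2, 17}.
123^136 ≡ 1 (mod 289)  [q = 2: ≡ 1 ✗]
123^16 ≡ 52 (mod 289)  [q = 17: ≢ 1 ✓]
The check at q = 2 fails, so 123 generates a proper subgroup.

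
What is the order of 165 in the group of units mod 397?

396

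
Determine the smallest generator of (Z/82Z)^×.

7

φ(82) = φ(2)·φ(41) = 1·40 = 40 = 2^3 · 5.
Test candidates g = 2, 3, … against the prime factors q ∈ {2, 5} of φ(82): g is a generator iff g^(40/q) ≢ 1 for every such q.
g = 2: gcd(2, 82) = 2 > 1, not a unit — skip.
g = 3: 3^20 ≡ 81; 3^8 ≡ 1 — hits 1, so not a primitive root.
g = 4: gcd(4, 82) = 2 > 1, not a unit — skip.
g = 5: 5^20 ≡ 1 — hits 1, so not a primitive root.
g = 6: gcd(6, 82) = 2 > 1, not a unit — skip.
g = 7: 7^20 ≡ 81; 7^8 ≡ 37 — none is 1, so 7 is a primitive root.
So 7 is the smallest generator of (Z/82Z)^×.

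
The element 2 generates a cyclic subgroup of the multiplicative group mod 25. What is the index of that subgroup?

1

ord(2) | φ(25) = φ(5^2) = 5·(5−1) = 20 = 2^2 · 5.
Divisors of 20: 1, 2, 4, 5, 10, 20.
Check 2^d mod 25 for each divisor in increasing order:
2^1 ≡ 2 (mod 25)
2^2 ≡ 4 (mod 25)
2^4 ≡ 16 (mod 25)
2^5 ≡ 7 (mod 25)
2^10 ≡ 24 (mod 25)
2^20 ≡ 1 (mod 25) ✓
The order of 2 is 20, so the subgroup it generates has 20 elements.
[(Z/25Z)^× : ⟨2⟩] = 20/20 = 1.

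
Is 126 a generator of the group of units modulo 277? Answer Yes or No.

φ(277) = 277 − 1 = 276 = 2^2 · 3 · 23.
Test 126^(276/q) mod 277 for each prime factor q of 276:
126^138 ≡ 276 (mod 277)  [q = 2: ≢ 1 ✓]
126^92 ≡ 160 (mod 277)  [q = 3: ≢ 1 ✓]
126^12 ≡ 213 (mod 277)  [q = 23: ≢ 1 ✓]
Every test exponent gives a nontrivial residue, hence 126 generates the full group.

Yes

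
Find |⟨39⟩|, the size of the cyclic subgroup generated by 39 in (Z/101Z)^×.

Since 39 ∈ (Z/101Z)^×, its order divides φ(101) = 101 − 1 = 100 = 2^2 · 5^2.
Divisors of 100: 1, 2, 4, 5, 10, 20, 25, 50, 100.
Evaluate successive powers at the divisors of 100:
39^1 ≡ 39 (mod 101)
39^2 ≡ 6 (mod 101)
39^4 ≡ 36 (mod 101)
39^5 ≡ 91 (mod 101)
39^10 ≡ 100 (mod 101)
39^20 ≡ 1 (mod 101) ✓
The smallest such exponent is 20, so the order of 39 is 20.

20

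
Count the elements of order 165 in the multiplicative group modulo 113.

0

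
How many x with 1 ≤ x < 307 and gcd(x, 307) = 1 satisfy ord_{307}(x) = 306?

96

φ(307) = 307 − 1 = 306 = 2 · 3^2 · 17.
(Z/307Z)^× is cyclic (|G| = 306); a cyclic group of order m has exactly φ(d) elements of each order d | m, and none otherwise.
306 = 2 · 3^2 · 17 divides 306, and φ(306) = 96.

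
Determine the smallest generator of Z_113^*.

3

φ(113) = 113 − 1 = 112 = 2^4 · 7.
g is a primitive root iff g^(112/q) ≢ 1 (mod 113) for each prime q ∈ {2, 7}.
g = 2: 2^56 ≡ 1 — hits 1, so not a primitive root.
g = 3: 3^56 ≡ 112; 3^16 ≡ 49 — none is 1, so 3 is a primitive root.
Hence the least primitive root of 113 is 3.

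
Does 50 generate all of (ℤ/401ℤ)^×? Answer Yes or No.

φ(401) = 401 − 1 = 400 = 2^4 · 5^2.
An element g generates (Z/401Z)^× iff g^(400/q) ≢ 1 (mod 401) for each prime q ∈ {2, 5}.
50^200 ≡ 1 (mod 401)  [q = 2: ≡ 1 ✗]
50^80 ≡ 372 (mod 401)  [q = 5: ≢ 1 ✓]
The check at q = 2 fails, so 50 generates a proper subgroup.

No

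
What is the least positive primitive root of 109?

φ(109) = 109 − 1 = 108 = 2^2 · 3^3.
Test candidates g = 2, 3, … against the prime factors q ∈ {2, 3} of φ(109): g is a generator iff g^(108/q) ≢ 1 for every such q.
g = 2: 2^54 ≡ 108; 2^36 ≡ 1 — hits 1, so not a primitive root.
g = 3: 3^54 ≡ 1 — hits 1, so not a primitive root.
g = 4: 4^54 ≡ 1 — hits 1, so not a primitive root.
g = 5: 5^54 ≡ 1 — hits 1, so not a primitive root.
g = 6: 6^54 ≡ 108; 6^36 ≡ 63 — none is 1, so 6 is a primitive root.
So 6 is the smallest generator of (Z/109Z)^×.

6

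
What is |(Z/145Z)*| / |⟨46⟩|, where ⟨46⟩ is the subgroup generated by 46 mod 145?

28

By Lagrange's theorem, ord_145(46) divides φ(145) = φ(5·29) = (5−1)·(29−1) = 4·28 = 112 = 2^4 · 7.
Divisors of 112: 1, 2, 4, 7, 8, 14, 16, 28, 56, 112.
Evaluate successive powers at the divisors of 112:
46^1 ≡ 46 (mod 145)
46^2 ≡ 86 (mod 145)
46^4 ≡ 1 (mod 145) ✓
Thus |⟨46⟩| = ord(46) = 4.
The index is φ(145) / ord(46) = 112 / 4 = 28.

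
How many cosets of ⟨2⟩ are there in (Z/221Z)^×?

The order of 2 must divide φ(221) = φ(13·17) = (13−1)·(17−1) = 12·16 = 192 = 2^6 · 3.
Divisors of 192: 1, 2, 3, 4, 6, 8, 12, 16, 24, 32, 48, 64, 96, 192.
Check 2^d mod 221 for each divisor in increasing order:
2^1 ≡ 2
2^2 ≡ 4
2^3 ≡ 8
2^4 ≡ 16
2^6 ≡ 64
2^8 ≡ 35
2^12 ≡ 118
2^16 ≡ 120
2^24 ≡ 1
Thus |⟨2⟩| = ord(2) = 24.
[(Z/221Z)^× : ⟨2⟩] = 192/24 = 8.

8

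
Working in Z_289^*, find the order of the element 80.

The order of 80 must divide φ(289) = φ(17^2) = 17·(17−1) = 272 = 2^4 · 17.
Divisors of 272: 1, 2, 4, 8, 16, 17, 34, 68, 136, 272.
Compute 80^d (mod 289) for the divisors d until we hit 1:
80^1 ≡ 80
80^2 ≡ 42
80^4 ≡ 30
80^8 ≡ 33
80^16 ≡ 222
80^17 ≡ 131
80^34 ≡ 110
80^68 ≡ 251
80^136 ≡ 288
80^272 ≡ 1
Hence ord(80) = 272.

272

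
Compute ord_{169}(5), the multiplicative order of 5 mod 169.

52

Since 5 ∈ (Z/169Z)^×, its order divides φ(169) = φ(13^2) = 13·(13−1) = 156 = 2^2 · 3 · 13.
Divisors of 156: 1, 2, 3, 4, 6, 12, 13, 26, 39, 52, 78, 156.
Compute 5^d (mod 169) for the divisors d until we hit 1:
5^1 ≡ 5 (mod 169)
5^2 ≡ 25 (mod 169)
5^3 ≡ 125 (mod 169)
5^4 ≡ 118 (mod 169)
5^6 ≡ 77 (mod 169)
5^12 ≡ 14 (mod 169)
5^13 ≡ 70 (mod 169)
5^26 ≡ 168 (mod 169)
5^39 ≡ 99 (mod 169)
5^52 ≡ 1 (mod 169) ✓
The smallest such exponent is 52, so the order of 5 is 52.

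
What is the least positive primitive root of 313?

10

φ(313) = 313 − 1 = 312 = 2^3 · 3 · 13.
g is a primitive root iff g^(312/q) ≢ 1 (mod 313) for each prime q ∈ {2, 3, 13}.
g = 2: 2^156 ≡ 1 — hits 1, so not a primitive root.
g = 3: 3^156 ≡ 1 — hits 1, so not a primitive root.
g = 4: 4^156 ≡ 1 — hits 1, so not a primitive root.
g = 5: 5^156 ≡ 312; 5^104 ≡ 1 — hits 1, so not a primitive root.
g = 6: 6^156 ≡ 1 — hits 1, so not a primitive root.
g = 7: 7^156 ≡ 312; 7^104 ≡ 1 — hits 1, so not a primitive root.
g = 8: 8^156 ≡ 1 — hits 1, so not a primitive root.
g = 9: 9^156 ≡ 1 — hits 1, so not a primitive root.
g = 10: 10^156 ≡ 312; 10^104 ≡ 214; 10^24 ≡ 103 — none is 1, so 10 is a primitive root.
So 10 is the smallest generator of (Z/313Z)^×.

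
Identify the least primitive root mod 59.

φ(59) = 59 − 1 = 58 = 2 · 29.
Test candidates g = 2, 3, … against the prime factors q ∈ {2, 29} of φ(59): g is a generator iff g^(58/q) ≢ 1 for every such q.
g = 2: 2^29 ≡ 58; 2^2 ≡ 4 — none is 1, so 2 is a primitive root.
The smallest primitive root modulo 59 is 2.

2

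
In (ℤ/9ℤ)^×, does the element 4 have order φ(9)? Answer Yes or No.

φ(9) = φ(3^2) = 3·(3−1) = 6 = 2 · 3.
Test 4^(6/q) mod 9 for each prime factor q of 6:
4^3 ≡ 1 (mod 9)  [q = 2: ≡ 1 ✗]
4^2 ≡ 7 (mod 9)  [q = 3: ≢ 1 ✓]
4^3 ≡ 1 shows ord(4) | 3, strictly less than φ(9); not a primitive root.

No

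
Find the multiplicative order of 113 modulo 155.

Since 113 ∈ (Z/155Z)^×, its order divides φ(155) = φ(5·31) = (5−1)·(31−1) = 4·30 = 120 = 2^3 · 3 · 5.
Divisors of 120: 1, 2, 3, 4, 5, 6, 8, 10, 12, 15, 20, 24, 30, 40, 60, 120.
Evaluate successive powers at the divisors of 120:
113^1 ≡ 113
113^2 ≡ 59
113^3 ≡ 2
113^4 ≡ 71
113^5 ≡ 118
113^6 ≡ 4
113^8 ≡ 81
113^10 ≡ 129
113^12 ≡ 16
113^15 ≡ 32
113^20 ≡ 56
113^24 ≡ 101
113^30 ≡ 94
113^40 ≡ 36
113^60 ≡ 1
Therefore the multiplicative order of 113 modulo 155 is 60.

60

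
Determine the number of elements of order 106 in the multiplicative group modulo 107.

52

φ(107) = 107 − 1 = 106 = 2 · 53.
Since (Z/107Z)^× is cyclic of order 106, the number of elements of order d is φ(d) when d | 106 and 0 otherwise.
106 = 2 · 53 divides 106, and φ(106) = 52.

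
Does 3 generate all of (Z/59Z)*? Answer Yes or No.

No

φ(59) = 59 − 1 = 58 = 2 · 29.
Test 3^(58/q) mod 59 for each prime factor q of 58:
3^29 ≡ 1 (mod 59)  [q = 2: ≡ 1 ✗]
3^2 ≡ 9 (mod 59)  [q = 29: ≢ 1 ✓]
The check at q = 2 fails, so 3 generates a proper subgroup.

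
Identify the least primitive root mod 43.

3

φ(43) = 43 − 1 = 42 = 2 · 3 · 7.
g is a primitive root iff g^(42/q) ≢ 1 (mod 43) for each prime q ∈ {2, 3, 7}.
g = 2: 2^21 ≡ 42; 2^14 ≡ 1 — hits 1, so not a primitive root.
g = 3: 3^21 ≡ 42; 3^14 ≡ 36; 3^6 ≡ 41 — none is 1, so 3 is a primitive root.
Hence the least primitive root of 43 is 3.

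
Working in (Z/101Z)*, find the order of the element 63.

ord(63) | φ(101) = 101 − 1 = 100 = 2^2 · 5^2.
Divisors of 100: 1, 2, 4, 5, 10, 20, 25, 50, 100.
Compute 63^d (mod 101) for the divisors d until we hit 1:
63^1 ≡ 63 (mod 101)
63^2 ≡ 30 (mod 101)
63^4 ≡ 92 (mod 101)
63^5 ≡ 39 (mod 101)
63^10 ≡ 6 (mod 101)
63^20 ≡ 36 (mod 101)
63^25 ≡ 91 (mod 101)
63^50 ≡ 100 (mod 101)
63^100 ≡ 1 (mod 101) ✓
Hence ord(63) = 100.

100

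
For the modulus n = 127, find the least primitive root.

φ(127) = 127 − 1 = 126 = 2 · 3^2 · 7.
g is a primitive root iff g^(126/q) ≢ 1 (mod 127) for each prime q ∈ {2, 3, 7}.
g = 2: 2^63 ≡ 1 — hits 1, so not a primitive root.
g = 3: 3^63 ≡ 126; 3^42 ≡ 107; 3^18 ≡ 4 — none is 1, so 3 is a primitive root.
So 3 is the smallest generator of (Z/127Z)^×.

3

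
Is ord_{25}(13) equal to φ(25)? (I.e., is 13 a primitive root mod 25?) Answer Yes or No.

φ(25) = φ(5^2) = 5·(5−1) = 20 = 2^2 · 5.
It suffices to check that the order of 13 is not a proper divisor of 20: compute 13^(20/q) for q ∈ {2, 5}.
13^10 ≡ 24 (mod 25)  [q = 2: ≢ 1 ✓]
13^4 ≡ 11 (mod 25)  [q = 5: ≢ 1 ✓]
Every test exponent gives a nontrivial residue, hence 13 generates the full group.

Yes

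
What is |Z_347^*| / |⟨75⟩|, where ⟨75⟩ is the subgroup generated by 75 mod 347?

2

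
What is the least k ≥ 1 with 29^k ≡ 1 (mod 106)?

26

Since 29 ∈ (Z/106Z)^×, its order divides φ(106) = φ(2)·φ(53) = 1·52 = 52 = 2^2 · 13.
Divisors of 52: 1, 2, 4, 13, 26, 52.
Test each divisor d:
29^1 ≡ 29 (mod 106)
29^2 ≡ 99 (mod 106)
29^4 ≡ 49 (mod 106)
29^13 ≡ 105 (mod 106)
29^26 ≡ 1 (mod 106) ✓
The smallest such exponent is 26, so the order of 29 is 26.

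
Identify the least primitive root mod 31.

φ(31) = 31 − 1 = 30 = 2 · 3 · 5.
Test candidates g = 2, 3, … against the prime factors q ∈ {2, 3, 5} of φ(31): g is a generator iff g^(30/q) ≢ 1 for every such q.
g = 2: 2^15 ≡ 1 — hits 1, so not a primitive root.
g = 3: 3^15 ≡ 30; 3^10 ≡ 25; 3^6 ≡ 16 — none is 1, so 3 is a primitive root.
Hence the least primitive root of 31 is 3.

3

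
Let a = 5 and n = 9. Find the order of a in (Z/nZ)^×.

6

By Lagrange's theorem, ord_9(5) divides φ(9) = φ(3^2) = 3·(3−1) = 6 = 2 · 3.
Divisors of 6: 1, 2, 3, 6.
Check 5^d mod 9 for each divisor in increasing order:
5^1 ≡ 5 (mod 9)
5^2 ≡ 7 (mod 9)
5^3 ≡ 8 (mod 9)
5^6 ≡ 1 (mod 9) ✓
So ord_9(5) = 6.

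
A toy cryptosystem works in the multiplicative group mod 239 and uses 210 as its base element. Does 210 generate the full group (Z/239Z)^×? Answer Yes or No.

φ(239) = 239 − 1 = 238 = 2 · 7 · 17.
It suffices to check that the order of 210 is not a proper divisor of 238: compute 210^(238/q) for q ∈ {2, 7, 17}.
210^119 ≡ 238 (mod 239)  [q = 2: ≢ 1 ✓]
210^34 ≡ 10 (mod 239)  [q = 7: ≢ 1 ✓]
210^14 ≡ 40 (mod 239)  [q = 17: ≢ 1 ✓]
All checks pass, so 210 has order 238 and is a primitive root modulo 239.

Yes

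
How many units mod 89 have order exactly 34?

0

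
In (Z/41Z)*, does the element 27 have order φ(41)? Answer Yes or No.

φ(41) = 41 − 1 = 40 = 2^3 · 5.
Test 27^(40/q) mod 41 for each prime factor q of 40:
27^20 ≡ 40 (mod 41)  [q = 2: ≢ 1 ✓]
27^8 ≡ 1 (mod 41)  [q = 5: ≡ 1 ✗]
27^8 ≡ 1 shows ord(27) | 8, strictly less than φ(41); not a primitive root.

No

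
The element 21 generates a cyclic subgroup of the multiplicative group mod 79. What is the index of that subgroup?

Since 21 ∈ (Z/79Z)^×, its order divides φ(79) = 79 − 1 = 78 = 2 · 3 · 13.
Divisors of 78: 1, 2, 3, 6, 13, 26, 39, 78.
Evaluate successive powers at the divisors of 78:
21^1 ≡ 21
21^2 ≡ 46
21^3 ≡ 18
21^6 ≡ 8
21^13 ≡ 1
Thus |⟨21⟩| = ord(21) = 13.
Index = |(Z/79Z)^×| / |⟨21⟩| = 78 / 13 = 6.

6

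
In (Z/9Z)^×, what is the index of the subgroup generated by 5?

1

By Lagrange's theorem, ord_9(5) divides φ(9) = φ(3^2) = 3·(3−1) = 6 = 2 · 3.
Divisors of 6: 1, 2, 3, 6.
Evaluate successive powers at the divisors of 6:
5^1 ≡ 5 (mod 9)
5^2 ≡ 7 (mod 9)
5^3 ≡ 8 (mod 9)
5^6 ≡ 1 (mod 9) ✓
The order of 5 is 6, so the subgroup it generates has 6 elements.
Index = |(Z/9Z)^×| / |⟨5⟩| = 6 / 6 = 1.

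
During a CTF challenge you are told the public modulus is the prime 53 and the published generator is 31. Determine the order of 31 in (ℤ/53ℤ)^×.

52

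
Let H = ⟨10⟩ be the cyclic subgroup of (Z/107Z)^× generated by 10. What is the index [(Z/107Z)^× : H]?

The order of 10 must divide φ(107) = 107 − 1 = 106 = 2 · 53.
Divisors of 106: 1, 2, 53, 106.
Evaluate successive powers at the divisors of 106:
10^1 ≡ 10
10^2 ≡ 100
10^53 ≡ 1
The order of 10 is 53, so the subgroup it generates has 53 elements.
The index is φ(107) / ord(10) = 106 / 53 = 2.

2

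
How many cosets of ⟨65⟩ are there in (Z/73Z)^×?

The order of 65 must divide φ(73) = 73 − 1 = 72 = 2^3 · 3^2.
Divisors of 72: 1, 2, 3, 4, 6, 8, 9, 12, 18, 24, 36, 72.
Check 65^d mod 73 for each divisor in increasing order:
65^1 ≡ 65
65^2 ≡ 64
65^3 ≡ 72
65^4 ≡ 8
65^6 ≡ 1
Thus |⟨65⟩| = ord(65) = 6.
The index is φ(73) / ord(65) = 72 / 6 = 12.

12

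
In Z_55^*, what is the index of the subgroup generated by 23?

ord(23) | φ(55) = φ(5·11) = (5−1)·(11−1) = 4·10 = 40 = 2^3 · 5.
Divisors of 40: 1, 2, 4, 5, 8, 10, 20, 40.
Test each divisor d:
23^1 ≡ 23 (mod 55)
23^2 ≡ 34 (mod 55)
23^4 ≡ 1 (mod 55) ✓
The order of 23 is 4, so the subgroup it generates has 4 elements.
The index is φ(55) / ord(23) = 40 / 4 = 10.

10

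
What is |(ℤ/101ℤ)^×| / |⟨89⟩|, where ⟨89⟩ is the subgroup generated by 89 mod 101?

By Lagrange's theorem, ord_101(89) divides φ(101) = 101 − 1 = 100 = 2^2 · 5^2.
Divisors of 100: 1, 2, 4, 5, 10, 20, 25, 50, 100.
Test each divisor d:
89^1 ≡ 89 (mod 101)
89^2 ≡ 43 (mod 101)
89^4 ≡ 31 (mod 101)
89^5 ≡ 32 (mod 101)
89^10 ≡ 14 (mod 101)
89^20 ≡ 95 (mod 101)
89^25 ≡ 10 (mod 101)
89^50 ≡ 100 (mod 101)
89^100 ≡ 1 (mod 101) ✓
So ord_101(89) = 100, hence |⟨89⟩| = 100.
[(Z/101Z)^× : ⟨89⟩] = 100/100 = 1.

1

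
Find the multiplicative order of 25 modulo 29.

7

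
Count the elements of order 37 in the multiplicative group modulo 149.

φ(149) = 149 − 1 = 148 = 2^2 · 37.
Since (Z/149Z)^× is cyclic of order 148, the number of elements of order d is φ(d) when d | 148 and 0 otherwise.
37 | 148, and φ(37) = 37 − 1 = 36.

36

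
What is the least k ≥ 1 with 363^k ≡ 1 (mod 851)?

198

ord(363) | φ(851) = φ(23·37) = (23−1)·(37−1) = 22·36 = 792 = 2^3 · 3^2 · 11.
Divisors of 792: 1, 2, 3, 4, 6, 8, 9, 11, 12, 18, 22, 24, 33, 36, 44, 66, 72, 88, 99, 132, 198, 264, 396, 792.
Check 363^d mod 851 for each divisor in increasing order:
363^1 ≡ 363 (mod 851)
363^2 ≡ 715 (mod 851)
363^3 ≡ 841 (mod 851)
363^4 ≡ 625 (mod 851)
363^6 ≡ 100 (mod 851)
363^8 ≡ 16 (mod 851)
363^9 ≡ 702 (mod 851)
363^11 ≡ 691 (mod 851)
363^12 ≡ 639 (mod 851)
363^18 ≡ 75 (mod 851)
363^22 ≡ 70 (mod 851)
363^24 ≡ 692 (mod 851)
363^33 ≡ 714 (mod 851)
363^36 ≡ 519 (mod 851)
363^44 ≡ 645 (mod 851)
363^66 ≡ 47 (mod 851)
363^72 ≡ 445 (mod 851)
363^88 ≡ 737 (mod 851)
363^99 ≡ 369 (mod 851)
363^132 ≡ 507 (mod 851)
363^198 ≡ 1 (mod 851) ✓
Hence ord(363) = 198.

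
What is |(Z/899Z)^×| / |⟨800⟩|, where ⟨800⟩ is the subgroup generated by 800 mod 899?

70

The order of 800 must divide φ(899) = φ(29·31) = (29−1)·(31−1) = 28·30 = 840 = 2^3 · 3 · 5 · 7.
Divisors of 840: 1, 2, 3, 4, 5, 6, 7, 8, 10, 12, 14, 15, 20, 21, 24, 28, 30, 35, 40, 42, 56, 60, 70, 84, 105, 120, 140, 168, 210, 280, 420, 840.
Check 800^d mod 899 for each divisor in increasing order:
800^1 ≡ 800 (mod 899)
800^2 ≡ 811 (mod 899)
800^3 ≡ 621 (mod 899)
800^4 ≡ 552 (mod 899)
800^5 ≡ 191 (mod 899)
800^6 ≡ 869 (mod 899)
800^7 ≡ 273 (mod 899)
800^8 ≡ 842 (mod 899)
800^10 ≡ 521 (mod 899)
800^12 ≡ 1 (mod 899) ✓
The order of 800 is 12, so the subgroup it generates has 12 elements.
Index = |(Z/899Z)^×| / |⟨800⟩| = 840 / 12 = 70.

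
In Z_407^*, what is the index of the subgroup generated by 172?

2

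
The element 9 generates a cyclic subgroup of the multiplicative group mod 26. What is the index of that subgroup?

4

By Lagrange's theorem, ord_26(9) divides φ(26) = φ(2)·φ(13) = 1·12 = 12 = 2^2 · 3.
Divisors of 12: 1, 2, 3, 4, 6, 12.
Check 9^d mod 26 for each divisor in increasing order:
9^1 ≡ 9
9^2 ≡ 3
9^3 ≡ 1
Thus |⟨9⟩| = ord(9) = 3.
The index is φ(26) / ord(9) = 12 / 3 = 4.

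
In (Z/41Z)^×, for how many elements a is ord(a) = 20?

φ(41) = 41 − 1 = 40 = 2^3 · 5.
Since (Z/41Z)^× is cyclic of order 40, the number of elements of order d is φ(d) when d | 40 and 0 otherwise.
20 = 2^2 · 5 divides 40, and φ(20) = 8.

8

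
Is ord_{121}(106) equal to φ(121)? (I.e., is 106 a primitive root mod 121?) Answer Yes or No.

φ(121) = φ(11^2) = 11·(11−1) = 110 = 2 · 5 · 11.
106 is a primitive root mod 121 iff 106^(φ(121)/q) ≢ 1 for every prime q | φ(121), i.e. q ∈ {2, 5, 11}.
106^55 ≡ 120 (mod 121)  [q = 2: ≢ 1 ✓]
106^22 ≡ 27 (mod 121)  [q = 5: ≢ 1 ✓]
106^10 ≡ 78 (mod 121)  [q = 11: ≢ 1 ✓]
All checks pass, so 106 has order 110 and is a primitive root modulo 121.

Yes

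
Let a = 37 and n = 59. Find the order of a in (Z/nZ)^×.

By Lagrange's theorem, ord_59(37) divides φ(59) = 59 − 1 = 58 = 2 · 29.
Divisors of 58: 1, 2, 29, 58.
Test each divisor d:
37^1 ≡ 37 (mod 59)
37^2 ≡ 12 (mod 59)
37^29 ≡ 58 (mod 59)
37^58 ≡ 1 (mod 59) ✓
Therefore the multiplicative order of 37 modulo 59 is 58.

58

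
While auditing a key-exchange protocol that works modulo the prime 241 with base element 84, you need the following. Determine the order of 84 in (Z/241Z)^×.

ord(84) | φ(241) = 241 − 1 = 240 = 2^4 · 3 · 5.
Divisors of 240: 1, 2, 3, 4, 5, 6, 8, 10, 12, 15, 16, 20, 24, 30, 40, 48, 60, 80, 120, 240.
Evaluate successive powers at the divisors of 240:
84^1 ≡ 84
84^2 ≡ 67
84^3 ≡ 85
84^4 ≡ 151
84^5 ≡ 152
84^6 ≡ 236
84^8 ≡ 147
84^10 ≡ 209
84^12 ≡ 25
84^15 ≡ 197
84^16 ≡ 160
84^20 ≡ 60
84^24 ≡ 143
84^30 ≡ 8
84^40 ≡ 226
84^48 ≡ 205
84^60 ≡ 64
84^80 ≡ 225
84^120 ≡ 240
84^240 ≡ 1
Therefore the multiplicative order of 84 modulo 241 is 240.

240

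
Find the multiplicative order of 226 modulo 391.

176

By Lagrange's theorem, ord_391(226) divides φ(391) = φ(17·23) = (17−1)·(23−1) = 16·22 = 352 = 2^5 · 11.
Divisors of 352: 1, 2, 4, 8, 11, 16, 22, 32, 44, 88, 176, 352.
Compute 226^d (mod 391) for the divisors d until we hit 1:
226^1 ≡ 226 (mod 391)
226^2 ≡ 246 (mod 391)
226^4 ≡ 302 (mod 391)
226^8 ≡ 101 (mod 391)
226^11 ≡ 45 (mod 391)
226^16 ≡ 35 (mod 391)
226^22 ≡ 70 (mod 391)
226^32 ≡ 52 (mod 391)
226^44 ≡ 208 (mod 391)
226^88 ≡ 254 (mod 391)
226^176 ≡ 1 (mod 391) ✓
Therefore the multiplicative order of 226 modulo 391 is 176.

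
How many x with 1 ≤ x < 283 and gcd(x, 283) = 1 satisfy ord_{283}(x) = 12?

0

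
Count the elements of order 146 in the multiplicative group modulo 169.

φ(169) = φ(13^2) = 13·(13−1) = 156 = 2^2 · 3 · 13.
(Z/169Z)^× is cyclic (|G| = 156); a cyclic group of order m has exactly φ(d) elements of each order d | m, and none otherwise.
146 does not divide 156, so no element of (Z/169Z)^× has order 146.

0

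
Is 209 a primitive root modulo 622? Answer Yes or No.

φ(622) = φ(2)·φ(311) = 1·310 = 310 = 2 · 5 · 31.
It suffices to check that the order of 209 is not a proper divisor of 310: compute 209^(310/q) for q ∈ {2, 5, 31}.
209^155 ≡ 1 (mod 622)  [q = 2: ≡ 1 ✗]
209^62 ≡ 363 (mod 622)  [q = 5: ≢ 1 ✓]
209^10 ≡ 571 (mod 622)  [q = 31: ≢ 1 ✓]
The check at q = 2 fails, so 209 generates a proper subgroup.

No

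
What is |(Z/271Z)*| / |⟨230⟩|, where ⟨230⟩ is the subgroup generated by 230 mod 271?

3

By Lagrange's theorem, ord_271(230) divides φ(271) = 271 − 1 = 270 = 2 · 3^3 · 5.
Divisors of 270: 1, 2, 3, 5, 6, 9, 10, 15, 18, 27, 30, 45, 54, 90, 135, 270.
Test each divisor d:
230^1 ≡ 230
230^2 ≡ 55
230^3 ≡ 184
230^5 ≡ 93
230^6 ≡ 252
230^9 ≡ 27
230^10 ≡ 248
230^15 ≡ 29
230^18 ≡ 187
230^27 ≡ 171
230^30 ≡ 28
230^45 ≡ 270
230^54 ≡ 244
230^90 ≡ 1
The order of 230 is 90, so the subgroup it generates has 90 elements.
The index is φ(271) / ord(230) = 270 / 90 = 3.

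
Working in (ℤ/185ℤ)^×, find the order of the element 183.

36

The order of 183 must divide φ(185) = φ(5·37) = (5−1)·(37−1) = 4·36 = 144 = 2^4 · 3^2.
Divisors of 144: 1, 2, 3, 4, 6, 8, 9, 12, 16, 18, 24, 36, 48, 72, 144.
Compute 183^d (mod 185) for the divisors d until we hit 1:
183^1 ≡ 183 (mod 185)
183^2 ≡ 4 (mod 185)
183^3 ≡ 177 (mod 185)
183^4 ≡ 16 (mod 185)
183^6 ≡ 64 (mod 185)
183^8 ≡ 71 (mod 185)
183^9 ≡ 43 (mod 185)
183^12 ≡ 26 (mod 185)
183^16 ≡ 46 (mod 185)
183^18 ≡ 184 (mod 185)
183^24 ≡ 121 (mod 185)
183^36 ≡ 1 (mod 185) ✓
Therefore the multiplicative order of 183 modulo 185 is 36.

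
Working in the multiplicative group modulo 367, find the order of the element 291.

183

By Lagrange's theorem, ord_367(291) divides φ(367) = 367 − 1 = 366 = 2 · 3 · 61.
Divisors of 366: 1, 2, 3, 6, 61, 122, 183, 366.
Compute 291^d (mod 367) for the divisors d until we hit 1:
291^1 ≡ 291 (mod 367)
291^2 ≡ 271 (mod 367)
291^3 ≡ 323 (mod 367)
291^6 ≡ 101 (mod 367)
291^61 ≡ 83 (mod 367)
291^122 ≡ 283 (mod 367)
291^183 ≡ 1 (mod 367) ✓
Hence ord(291) = 183.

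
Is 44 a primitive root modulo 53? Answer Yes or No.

φ(53) = 53 − 1 = 52 = 2^2 · 13.
Test 44^(52/q) mod 53 for each prime factor q of 52:
44^26 ≡ 1 (mod 53)  [q = 2: ≡ 1 ✗]
44^4 ≡ 42 (mod 53)  [q = 13: ≢ 1 ✓]
Since 44^26 ≡ 1, the order of 44 divides 26 < 52, so 44 is not a primitive root.

No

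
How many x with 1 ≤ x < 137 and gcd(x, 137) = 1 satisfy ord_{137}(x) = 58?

0

φ(137) = 137 − 1 = 136 = 2^3 · 17.
(Z/137Z)^× is cyclic (|G| = 136); a cyclic group of order m has exactly φ(d) elements of each order d | m, and none otherwise.
Since 58 ∤ 136, the count is 0.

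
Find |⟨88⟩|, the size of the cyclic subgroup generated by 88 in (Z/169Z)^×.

78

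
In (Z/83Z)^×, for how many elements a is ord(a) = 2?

1

φ(83) = 83 − 1 = 82 = 2 · 41.
(Z/83Z)^× is cyclic (|G| = 82); a cyclic group of order m has exactly φ(d) elements of each order d | m, and none otherwise.
2 | 82, and φ(2) = 2 − 1 = 1.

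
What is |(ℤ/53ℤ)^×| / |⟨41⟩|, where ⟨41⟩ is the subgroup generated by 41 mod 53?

1

Since 41 ∈ (Z/53Z)^×, its order divides φ(53) = 53 − 1 = 52 = 2^2 · 13.
Divisors of 52: 1, 2, 4, 13, 26, 52.
Evaluate successive powers at the divisors of 52:
41^1 ≡ 41
41^2 ≡ 38
41^4 ≡ 13
41^13 ≡ 30
41^26 ≡ 52
41^52 ≡ 1
So ord_53(41) = 52, hence |⟨41⟩| = 52.
[(Z/53Z)^× : ⟨41⟩] = 52/52 = 1.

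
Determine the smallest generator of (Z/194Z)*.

5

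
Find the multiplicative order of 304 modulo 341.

The order of 304 must divide φ(341) = φ(11·31) = (11−1)·(31−1) = 10·30 = 300 = 2^2 · 3 · 5^2.
Divisors of 300: 1, 2, 3, 4, 5, 6, 10, 12, 15, 20, 25, 30, 50, 60, 75, 100, 150, 300.
Check 304^d mod 341 for each divisor in increasing order:
304^1 ≡ 304 (mod 341)
304^2 ≡ 5 (mod 341)
304^3 ≡ 156 (mod 341)
304^4 ≡ 25 (mod 341)
304^5 ≡ 98 (mod 341)
304^6 ≡ 125 (mod 341)
304^10 ≡ 56 (mod 341)
304^12 ≡ 280 (mod 341)
304^15 ≡ 32 (mod 341)
304^20 ≡ 67 (mod 341)
304^25 ≡ 87 (mod 341)
304^30 ≡ 1 (mod 341) ✓
Therefore the multiplicative order of 304 modulo 341 is 30.

30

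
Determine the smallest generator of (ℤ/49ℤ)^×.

φ(49) = φ(7^2) = 7·(7−1) = 42 = 2 · 3 · 7.
g is a primitive root iff g^(42/q) ≢ 1 (mod 49) for each prime q ∈ {2, 3, 7}.
g = 2: 2^21 ≡ 1 — hits 1, so not a primitive root.
g = 3: 3^21 ≡ 48; 3^14 ≡ 30; 3^6 ≡ 43 — none is 1, so 3 is a primitive root.
The smallest primitive root modulo 49 is 3.

3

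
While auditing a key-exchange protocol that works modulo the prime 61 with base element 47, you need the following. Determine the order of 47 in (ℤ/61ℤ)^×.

3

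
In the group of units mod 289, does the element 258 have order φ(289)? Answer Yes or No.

φ(289) = φ(17^2) = 17·(17−1) = 272 = 2^4 · 17.
It suffices to check that the order of 258 is not a proper divisor of 272: compute 258^(272/q) for q ∈ {2, 17}.
258^136 ≡ 288 (mod 289)  [q = 2: ≢ 1 ✓]
258^16 ≡ 86 (mod 289)  [q = 17: ≢ 1 ✓]
None equal 1, so ord_289(258) = 272: 258 is a primitive root.

Yes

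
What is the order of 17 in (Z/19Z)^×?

ord(17) | φ(19) = 19 − 1 = 18 = 2 · 3^2.
Divisors of 18: 1, 2, 3, 6, 9, 18.
Evaluate successive powers at the divisors of 18:
17^1 ≡ 17 (mod 19)
17^2 ≡ 4 (mod 19)
17^3 ≡ 11 (mod 19)
17^6 ≡ 7 (mod 19)
17^9 ≡ 1 (mod 19) ✓
The smallest such exponent is 9, so the order of 17 is 9.

9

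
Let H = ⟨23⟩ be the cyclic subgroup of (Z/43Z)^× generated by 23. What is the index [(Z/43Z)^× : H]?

2

By Lagrange's theorem, ord_43(23) divides φ(43) = 43 − 1 = 42 = 2 · 3 · 7.
Divisors of 42: 1, 2, 3, 6, 7, 14, 21, 42.
Evaluate successive powers at the divisors of 42:
23^1 ≡ 23 (mod 43)
23^2 ≡ 13 (mod 43)
23^3 ≡ 41 (mod 43)
23^6 ≡ 4 (mod 43)
23^7 ≡ 6 (mod 43)
23^14 ≡ 36 (mod 43)
23^21 ≡ 1 (mod 43) ✓
So ord_43(23) = 21, hence |⟨23⟩| = 21.
Index = |(Z/43Z)^×| / |⟨23⟩| = 42 / 21 = 2.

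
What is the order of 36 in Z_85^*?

Since 36 ∈ (Z/85Z)^×, its order divides φ(85) = φ(5·17) = (5−1)·(17−1) = 4·16 = 64 = 2^6.
Divisors of 64: 1, 2, 4, 8, 16, 32, 64.
Check 36^d mod 85 for each divisor in increasing order:
36^1 ≡ 36
36^2 ≡ 21
36^4 ≡ 16
36^8 ≡ 1
The smallest such exponent is 8, so the order of 36 is 8.

8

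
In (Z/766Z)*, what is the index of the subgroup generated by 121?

2

Since 121 ∈ (Z/766Z)^×, its order divides φ(766) = φ(2)·φ(383) = 1·382 = 382 = 2 · 191.
Divisors of 382: 1, 2, 191, 382.
Check 121^d mod 766 for each divisor in increasing order:
121^1 ≡ 121 (mod 766)
121^2 ≡ 87 (mod 766)
121^191 ≡ 1 (mod 766) ✓
The order of 121 is 191, so the subgroup it generates has 191 elements.
The index is φ(766) / ord(121) = 382 / 191 = 2.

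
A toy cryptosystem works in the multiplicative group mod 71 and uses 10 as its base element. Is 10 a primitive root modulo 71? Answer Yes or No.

No

φ(71) = 71 − 1 = 70 = 2 · 5 · 7.
An element g generates (Z/71Z)^× iff g^(70/q) ≢ 1 (mod 71) for each prime q ∈ {2, 5, 7}.
10^35 ≡ 1 (mod 71)  [q = 2: ≡ 1 ✗]
10^14 ≡ 25 (mod 71)  [q = 5: ≢ 1 ✓]
10^10 ≡ 30 (mod 71)  [q = 7: ≢ 1 ✓]
The check at q = 2 fails, so 10 generates a proper subgroup.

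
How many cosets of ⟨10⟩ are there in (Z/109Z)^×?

ord(10) | φ(109) = 109 − 1 = 108 = 2^2 · 3^3.
Divisors of 108: 1, 2, 3, 4, 6, 9, 12, 18, 27, 36, 54, 108.
Evaluate successive powers at the divisors of 108:
10^1 ≡ 10 (mod 109)
10^2 ≡ 100 (mod 109)
10^3 ≡ 19 (mod 109)
10^4 ≡ 81 (mod 109)
10^6 ≡ 34 (mod 109)
10^9 ≡ 101 (mod 109)
10^12 ≡ 66 (mod 109)
10^18 ≡ 64 (mod 109)
10^27 ≡ 33 (mod 109)
10^36 ≡ 63 (mod 109)
10^54 ≡ 108 (mod 109)
10^108 ≡ 1 (mod 109) ✓
So ord_109(10) = 108, hence |⟨10⟩| = 108.
Index = |(Z/109Z)^×| / |⟨10⟩| = 108 / 108 = 1.

1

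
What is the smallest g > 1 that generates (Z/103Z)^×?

5

φ(103) = 103 − 1 = 102 = 2 · 3 · 17.
g is a primitive root iff g^(102/q) ≢ 1 (mod 103) for each prime q ∈ {2, 3, 17}.
g = 2: 2^51 ≡ 1 — hits 1, so not a primitive root.
g = 3: 3^51 ≡ 102; 3^34 ≡ 1 — hits 1, so not a primitive root.
g = 4: 4^51 ≡ 1 — hits 1, so not a primitive root.
g = 5: 5^51 ≡ 102; 5^34 ≡ 56; 5^6 ≡ 72 — none is 1, so 5 is a primitive root.
The smallest primitive root modulo 103 is 5.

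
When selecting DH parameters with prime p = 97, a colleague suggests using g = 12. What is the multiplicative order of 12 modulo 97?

ord(12) | φ(97) = 97 − 1 = 96 = 2^5 · 3.
Divisors of 96: 1, 2, 3, 4, 6, 8, 12, 16, 24, 32, 48, 96.
Test each divisor d:
12^1 ≡ 12 (mod 97)
12^2 ≡ 47 (mod 97)
12^3 ≡ 79 (mod 97)
12^4 ≡ 75 (mod 97)
12^6 ≡ 33 (mod 97)
12^8 ≡ 96 (mod 97)
12^12 ≡ 22 (mod 97)
12^16 ≡ 1 (mod 97) ✓
So ord_97(12) = 16.

16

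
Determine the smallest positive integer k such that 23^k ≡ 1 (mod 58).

7

The order of 23 must divide φ(58) = φ(2)·φ(29) = 1·28 = 28 = 2^2 · 7.
Divisors of 28: 1, 2, 4, 7, 14, 28.
Evaluate successive powers at the divisors of 28:
23^1 ≡ 23
23^2 ≡ 7
23^4 ≡ 49
23^7 ≡ 1
So ord_58(23) = 7.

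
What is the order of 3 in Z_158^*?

78

The order of 3 must divide φ(158) = φ(2)·φ(79) = 1·78 = 78 = 2 · 3 · 13.
Divisors of 78: 1, 2, 3, 6, 13, 26, 39, 78.
Check 3^d mod 158 for each divisor in increasing order:
3^1 ≡ 3
3^2 ≡ 9
3^3 ≡ 27
3^6 ≡ 97
3^13 ≡ 103
3^26 ≡ 23
3^39 ≡ 157
3^78 ≡ 1
The smallest such exponent is 78, so the order of 3 is 78.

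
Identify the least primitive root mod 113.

3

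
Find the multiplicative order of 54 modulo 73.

36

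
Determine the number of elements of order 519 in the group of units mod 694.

0

φ(694) = φ(2)·φ(347) = 1·346 = 346 = 2 · 173.
In a cyclic group of order 346, there are φ(d) elements of order d for each divisor d of 346, and zero for non-divisors.
519 does not divide 346, so no element of (Z/694Z)^× has order 519.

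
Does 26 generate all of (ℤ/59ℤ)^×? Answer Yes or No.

φ(59) = 59 − 1 = 58 = 2 · 29.
Test 26^(58/q) mod 59 for each prime factor q of 58:
26^29 ≡ 1 (mod 59)  [q = 2: ≡ 1 ✗]
26^2 ≡ 27 (mod 59)  [q = 29: ≢ 1 ✓]
Since 26^29 ≡ 1, the order of 26 divides 29 < 58, so 26 is not a primitive root.

No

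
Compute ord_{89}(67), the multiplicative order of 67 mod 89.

Since 67 ∈ (Z/89Z)^×, its order divides φ(89) = 89 − 1 = 88 = 2^3 · 11.
Divisors of 88: 1, 2, 4, 8, 11, 22, 44, 88.
Check 67^d mod 89 for each divisor in increasing order:
67^1 ≡ 67 (mod 89)
67^2 ≡ 39 (mod 89)
67^4 ≡ 8 (mod 89)
67^8 ≡ 64 (mod 89)
67^11 ≡ 1 (mod 89) ✓
Hence ord(67) = 11.

11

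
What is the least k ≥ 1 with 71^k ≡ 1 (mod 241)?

By Lagrange's theorem, ord_241(71) divides φ(241) = 241 − 1 = 240 = 2^4 · 3 · 5.
Divisors of 240: 1, 2, 3, 4, 5, 6, 8, 10, 12, 15, 16, 20, 24, 30, 40, 48, 60, 80, 120, 240.
Evaluate successive powers at the divisors of 240:
71^1 ≡ 71 (mod 241)
71^2 ≡ 221 (mod 241)
71^3 ≡ 26 (mod 241)
71^4 ≡ 159 (mod 241)
71^5 ≡ 203 (mod 241)
71^6 ≡ 194 (mod 241)
71^8 ≡ 217 (mod 241)
71^10 ≡ 239 (mod 241)
71^12 ≡ 40 (mod 241)
71^15 ≡ 76 (mod 241)
71^16 ≡ 94 (mod 241)
71^20 ≡ 4 (mod 241)
71^24 ≡ 154 (mod 241)
71^30 ≡ 233 (mod 241)
71^40 ≡ 16 (mod 241)
71^48 ≡ 98 (mod 241)
71^60 ≡ 64 (mod 241)
71^80 ≡ 15 (mod 241)
71^120 ≡ 240 (mod 241)
71^240 ≡ 1 (mod 241) ✓
The smallest such exponent is 240, so the order of 71 is 240.

240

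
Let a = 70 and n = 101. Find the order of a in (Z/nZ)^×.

50

The order of 70 must divide φ(101) = 101 − 1 = 100 = 2^2 · 5^2.
Divisors of 100: 1, 2, 4, 5, 10, 20, 25, 50, 100.
Check 70^d mod 101 for each divisor in increasing order:
70^1 ≡ 70
70^2 ≡ 52
70^4 ≡ 78
70^5 ≡ 6
70^10 ≡ 36
70^20 ≡ 84
70^25 ≡ 100
70^50 ≡ 1
So ord_101(70) = 50.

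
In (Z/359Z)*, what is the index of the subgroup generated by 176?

2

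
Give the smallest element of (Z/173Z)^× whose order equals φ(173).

φ(173) = 173 − 1 = 172 = 2^2 · 43.
Test candidates g = 2, 3, … against the prime factors q ∈ {2, 43} of φ(173): g is a generator iff g^(172/q) ≢ 1 for every such q.
g = 2: 2^86 ≡ 172; 2^4 ≡ 16 — none is 1, so 2 is a primitive root.
Hence the least primitive root of 173 is 2.

2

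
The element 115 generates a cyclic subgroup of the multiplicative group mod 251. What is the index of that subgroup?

ord(115) | φ(251) = 251 − 1 = 250 = 2 · 5^3.
Divisors of 250: 1, 2, 5, 10, 25, 50, 125, 250.
Compute 115^d (mod 251) for the divisors d until we hit 1:
115^1 ≡ 115
115^2 ≡ 173
115^5 ≡ 123
115^10 ≡ 69
115^25 ≡ 20
115^50 ≡ 149
115^125 ≡ 1
Thus |⟨115⟩| = ord(115) = 125.
Index = |(Z/251Z)^×| / |⟨115⟩| = 250 / 125 = 2.

2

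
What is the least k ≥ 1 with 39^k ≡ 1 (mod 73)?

Since 39 ∈ (Z/73Z)^×, its order divides φ(73) = 73 − 1 = 72 = 2^3 · 3^2.
Divisors of 72: 1, 2, 3, 4, 6, 8, 9, 12, 18, 24, 36, 72.
Test each divisor d:
39^1 ≡ 39 (mod 73)
39^2 ≡ 61 (mod 73)
39^3 ≡ 43 (mod 73)
39^4 ≡ 71 (mod 73)
39^6 ≡ 24 (mod 73)
39^8 ≡ 4 (mod 73)
39^9 ≡ 10 (mod 73)
39^12 ≡ 65 (mod 73)
39^18 ≡ 27 (mod 73)
39^24 ≡ 64 (mod 73)
39^36 ≡ 72 (mod 73)
39^72 ≡ 1 (mod 73) ✓
The smallest such exponent is 72, so the order of 39 is 72.

72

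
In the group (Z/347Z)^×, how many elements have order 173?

172

φ(347) = 347 − 1 = 346 = 2 · 173.
Since (Z/347Z)^× is cyclic of order 346, the number of elements of order d is φ(d) when d | 346 and 0 otherwise.
173 | 346, and φ(173) = 173 − 1 = 172.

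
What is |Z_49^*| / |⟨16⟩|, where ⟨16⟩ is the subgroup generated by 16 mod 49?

ord(16) | φ(49) = φ(7^2) = 7·(7−1) = 42 = 2 · 3 · 7.
Divisors of 42: 1, 2, 3, 6, 7, 14, 21, 42.
Test each divisor d:
16^1 ≡ 16
16^2 ≡ 11
16^3 ≡ 29
16^6 ≡ 8
16^7 ≡ 30
16^14 ≡ 18
16^21 ≡ 1
Thus |⟨16⟩| = ord(16) = 21.
The index is φ(49) / ord(16) = 42 / 21 = 2.

2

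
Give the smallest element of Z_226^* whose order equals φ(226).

3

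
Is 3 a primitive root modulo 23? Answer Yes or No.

No

φ(23) = 23 − 1 = 22 = 2 · 11.
Test 3^(22/q) mod 23 for each prime factor q of 22:
3^11 ≡ 1 (mod 23)  [q = 2: ≡ 1 ✗]
3^2 ≡ 9 (mod 23)  [q = 11: ≢ 1 ✓]
3^11 ≡ 1 shows ord(3) | 11, strictly less than φ(23); not a primitive root.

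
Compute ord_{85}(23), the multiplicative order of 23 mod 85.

By Lagrange's theorem, ord_85(23) divides φ(85) = φ(5·17) = (5−1)·(17−1) = 4·16 = 64 = 2^6.
Divisors of 64: 1, 2, 4, 8, 16, 32, 64.
Check 23^d mod 85 for each divisor in increasing order:
23^1 ≡ 23 (mod 85)
23^2 ≡ 19 (mod 85)
23^4 ≡ 21 (mod 85)
23^8 ≡ 16 (mod 85)
23^16 ≡ 1 (mod 85) ✓
The smallest such exponent is 16, so the order of 23 is 16.

16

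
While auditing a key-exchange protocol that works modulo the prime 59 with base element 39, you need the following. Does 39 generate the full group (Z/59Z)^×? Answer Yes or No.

Yes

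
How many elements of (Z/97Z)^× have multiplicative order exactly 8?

φ(97) = 97 − 1 = 96 = 2^5 · 3.
In a cyclic group of order 96, there are φ(d) elements of order d for each divisor d of 96, and zero for non-divisors.
8 = 2^3 divides 96, and φ(8) = 4.

4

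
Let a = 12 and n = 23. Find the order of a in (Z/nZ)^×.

11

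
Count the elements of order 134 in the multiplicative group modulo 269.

φ(269) = 269 − 1 = 268 = 2^2 · 67.
Since (Z/269Z)^× is cyclic of order 268, the number of elements of order d is φ(d) when d | 268 and 0 otherwise.
134 = 2 · 67 divides 268, and φ(134) = 66.

66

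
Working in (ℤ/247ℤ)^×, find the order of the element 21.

The order of 21 must divide φ(247) = φ(13·19) = (13−1)·(19−1) = 12·18 = 216 = 2^3 · 3^3.
Divisors of 216: 1, 2, 3, 4, 6, 8, 9, 12, 18, 24, 27, 36, 54, 72, 108, 216.
Compute 21^d (mod 247) for the divisors d until we hit 1:
21^1 ≡ 21 (mod 247)
21^2 ≡ 194 (mod 247)
21^3 ≡ 122 (mod 247)
21^4 ≡ 92 (mod 247)
21^6 ≡ 64 (mod 247)
21^8 ≡ 66 (mod 247)
21^9 ≡ 151 (mod 247)
21^12 ≡ 144 (mod 247)
21^18 ≡ 77 (mod 247)
21^24 ≡ 235 (mod 247)
21^27 ≡ 18 (mod 247)
21^36 ≡ 1 (mod 247) ✓
The smallest such exponent is 36, so the order of 21 is 36.

36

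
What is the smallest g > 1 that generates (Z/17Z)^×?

3

φ(17) = 17 − 1 = 16 = 2^4.
Test candidates g = 2, 3, … against the prime factors q ∈ {2} of φ(17): g is a generator iff g^(16/q) ≢ 1 for every such q.
g = 2: 2^8 ≡ 1 — hits 1, so not a primitive root.
g = 3: 3^8 ≡ 16 — none is 1, so 3 is a primitive root.
Hence the least primitive root of 17 is 3.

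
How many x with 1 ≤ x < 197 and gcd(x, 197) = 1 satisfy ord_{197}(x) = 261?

φ(197) = 197 − 1 = 196 = 2^2 · 7^2.
Since (Z/197Z)^× is cyclic of order 196, the number of elements of order d is φ(d) when d | 196 and 0 otherwise.
Since 261 ∤ 196, the count is 0.

0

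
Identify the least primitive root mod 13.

2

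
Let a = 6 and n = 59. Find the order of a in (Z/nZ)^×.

ord(6) | φ(59) = 59 − 1 = 58 = 2 · 29.
Divisors of 58: 1, 2, 29, 58.
Compute 6^d (mod 59) for the divisors d until we hit 1:
6^1 ≡ 6 (mod 59)
6^2 ≡ 36 (mod 59)
6^29 ≡ 58 (mod 59)
6^58 ≡ 1 (mod 59) ✓
Therefore the multiplicative order of 6 modulo 59 is 58.

58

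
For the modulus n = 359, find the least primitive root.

φ(359) = 359 − 1 = 358 = 2 · 179.
Test candidates g = 2, 3, … against the prime factors q ∈ {2, 179} of φ(359): g is a generator iff g^(358/q) ≢ 1 for every such q.
g = 2: 2^179 ≡ 1 — hits 1, so not a primitive root.
g = 3: 3^179 ≡ 1 — hits 1, so not a primitive root.
g = 4: 4^179 ≡ 1 — hits 1, so not a primitive root.
g = 5: 5^179 ≡ 1 — hits 1, so not a primitive root.
g = 6: 6^179 ≡ 1 — hits 1, so not a primitive root.
g = 7: 7^179 ≡ 358; 7^2 ≡ 49 — none is 1, so 7 is a primitive root.
The smallest primitive root modulo 359 is 7.

7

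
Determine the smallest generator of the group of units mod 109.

6

φ(109) = 109 − 1 = 108 = 2^2 · 3^3.
g is a primitive root iff g^(108/q) ≢ 1 (mod 109) for each prime q ∈ {2, 3}.
g = 2: 2^54 ≡ 108; 2^36 ≡ 1 — hits 1, so not a primitive root.
g = 3: 3^54 ≡ 1 — hits 1, so not a primitive root.
g = 4: 4^54 ≡ 1 — hits 1, so not a primitive root.
g = 5: 5^54 ≡ 1 — hits 1, so not a primitive root.
g = 6: 6^54 ≡ 108; 6^36 ≡ 63 — none is 1, so 6 is a primitive root.
Hence the least primitive root of 109 is 6.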